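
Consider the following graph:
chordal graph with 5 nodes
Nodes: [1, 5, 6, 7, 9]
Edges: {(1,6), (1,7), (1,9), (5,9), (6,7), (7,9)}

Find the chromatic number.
χ(G) = 3

Clique number ω(G) = 3 (lower bound: χ ≥ ω).
The clique on [1, 7, 9] has size 3, forcing χ ≥ 3, and the coloring below uses 3 colors, so χ(G) = 3.
A valid 3-coloring: color 1: [1, 5]; color 2: [7]; color 3: [6, 9].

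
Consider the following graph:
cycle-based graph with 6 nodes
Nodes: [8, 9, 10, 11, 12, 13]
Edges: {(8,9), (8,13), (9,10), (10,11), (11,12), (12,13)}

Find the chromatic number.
χ(G) = 2

Clique number ω(G) = 2 (lower bound: χ ≥ ω).
The graph is bipartite (no odd cycle), so 2 colors suffice: χ(G) = 2.
A valid 2-coloring: color 1: [8, 10, 12]; color 2: [9, 11, 13].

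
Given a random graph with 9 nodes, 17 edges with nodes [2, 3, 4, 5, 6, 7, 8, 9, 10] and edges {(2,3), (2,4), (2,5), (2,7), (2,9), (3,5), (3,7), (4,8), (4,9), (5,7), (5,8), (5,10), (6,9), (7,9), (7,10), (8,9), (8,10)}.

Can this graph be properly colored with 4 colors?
A valid 4-coloring: color 1: [6, 7, 8]; color 2: [2, 10]; color 3: [5, 9]; color 4: [3, 4].
(χ(G) = 4 ≤ 4.)

Yes, G is 4-colorable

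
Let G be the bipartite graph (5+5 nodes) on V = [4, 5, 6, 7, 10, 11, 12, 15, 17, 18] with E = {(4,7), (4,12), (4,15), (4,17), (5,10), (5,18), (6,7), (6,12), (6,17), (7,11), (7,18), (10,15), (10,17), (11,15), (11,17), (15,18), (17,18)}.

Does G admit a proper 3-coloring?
Yes, G is 3-colorable

A valid 3-coloring: color 1: [5, 7, 12, 15, 17]; color 2: [4, 6, 10, 11, 18].
(χ(G) = 2 ≤ 3.)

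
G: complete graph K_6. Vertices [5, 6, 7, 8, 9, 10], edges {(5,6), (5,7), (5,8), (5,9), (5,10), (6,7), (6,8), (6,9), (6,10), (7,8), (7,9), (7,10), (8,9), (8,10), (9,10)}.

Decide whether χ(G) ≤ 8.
A valid 8-coloring: color 1: [5]; color 2: [7]; color 3: [9]; color 4: [6]; color 5: [8]; color 6: [10].
(χ(G) = 6 ≤ 8.)

Yes, G is 8-colorable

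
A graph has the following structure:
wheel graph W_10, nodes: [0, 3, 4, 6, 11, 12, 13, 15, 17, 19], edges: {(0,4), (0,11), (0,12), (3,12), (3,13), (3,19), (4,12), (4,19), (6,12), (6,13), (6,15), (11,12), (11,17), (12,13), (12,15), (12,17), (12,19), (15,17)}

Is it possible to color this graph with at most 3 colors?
Odd cycle [0, 4, 19, 3, 13, 6, 15, 17, 11] needs 3 colors (χ ≥ 3).
Vertex 12 is adjacent to every vertex of [0, 3, 4, 6, 11, 13, 15, 17, 19], which already need 3 colors among themselves, so 12 needs a new color (χ ≥ 4).
Hence χ(G) ≥ 4 > 3, so no proper 3-coloring exists.

No, G is not 3-colorable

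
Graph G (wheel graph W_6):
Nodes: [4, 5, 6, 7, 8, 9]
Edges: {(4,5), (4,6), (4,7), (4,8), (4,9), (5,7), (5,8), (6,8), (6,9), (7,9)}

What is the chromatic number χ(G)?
Clique number ω(G) = 3 (lower bound: χ ≥ ω).
Odd cycle [6, 9, 7, 5, 8] needs 3 colors (χ ≥ 3).
Vertex 4 is adjacent to every vertex of [5, 6, 7, 8, 9], which already need 3 colors among themselves, so 4 needs a new color (χ ≥ 4).
The coloring below uses 4 colors, so χ(G) = 4.
A valid 4-coloring: color 1: [4]; color 2: [5, 6]; color 3: [8, 9]; color 4: [7].

χ(G) = 4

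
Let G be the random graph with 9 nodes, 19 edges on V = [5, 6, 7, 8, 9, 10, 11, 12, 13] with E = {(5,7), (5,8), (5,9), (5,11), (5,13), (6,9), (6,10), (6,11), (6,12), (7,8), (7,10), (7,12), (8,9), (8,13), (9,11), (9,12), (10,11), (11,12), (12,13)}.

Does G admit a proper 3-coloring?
No, G is not 3-colorable

The clique on vertices [6, 9, 11, 12] has size 4 > 3, so it alone needs 4 colors.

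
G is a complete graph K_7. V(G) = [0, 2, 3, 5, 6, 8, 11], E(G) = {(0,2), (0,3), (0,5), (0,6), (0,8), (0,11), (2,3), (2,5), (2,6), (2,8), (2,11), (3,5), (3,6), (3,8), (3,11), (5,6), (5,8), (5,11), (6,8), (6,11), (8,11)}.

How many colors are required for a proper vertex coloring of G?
Clique number ω(G) = 7 (lower bound: χ ≥ ω).
The clique on [0, 2, 3, 5, 6, 8, 11] has size 7, forcing χ ≥ 7, and the coloring below uses 7 colors, so χ(G) = 7.
A valid 7-coloring: color 1: [8]; color 2: [6]; color 3: [3]; color 4: [2]; color 5: [5]; color 6: [11]; color 7: [0].

χ(G) = 7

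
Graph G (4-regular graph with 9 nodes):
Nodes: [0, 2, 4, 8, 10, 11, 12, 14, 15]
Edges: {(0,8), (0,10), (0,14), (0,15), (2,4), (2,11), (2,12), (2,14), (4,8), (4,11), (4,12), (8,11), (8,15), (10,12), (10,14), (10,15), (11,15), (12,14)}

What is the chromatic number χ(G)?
Clique number ω(G) = 3 (lower bound: χ ≥ ω).
The clique on [0, 8, 15] has size 3, forcing χ ≥ 3, and the coloring below uses 3 colors, so χ(G) = 3.
A valid 3-coloring: color 1: [2, 8, 10]; color 2: [4, 14, 15]; color 3: [0, 11, 12].

χ(G) = 3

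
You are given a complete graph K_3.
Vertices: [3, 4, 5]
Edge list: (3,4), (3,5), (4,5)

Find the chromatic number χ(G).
Clique number ω(G) = 3 (lower bound: χ ≥ ω).
The clique on [3, 4, 5] has size 3, forcing χ ≥ 3, and the coloring below uses 3 colors, so χ(G) = 3.
A valid 3-coloring: color 1: [3]; color 2: [4]; color 3: [5].

χ(G) = 3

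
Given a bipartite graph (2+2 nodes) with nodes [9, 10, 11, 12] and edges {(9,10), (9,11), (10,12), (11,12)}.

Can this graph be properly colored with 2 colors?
Yes, G is 2-colorable

A valid 2-coloring: color 1: [10, 11]; color 2: [9, 12].
(χ(G) = 2 ≤ 2.)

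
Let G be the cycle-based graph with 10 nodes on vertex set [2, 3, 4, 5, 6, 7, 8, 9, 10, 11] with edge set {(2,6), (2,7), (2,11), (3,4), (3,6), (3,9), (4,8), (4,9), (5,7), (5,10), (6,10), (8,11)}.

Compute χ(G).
χ(G) = 3

Clique number ω(G) = 3 (lower bound: χ ≥ ω).
The clique on [3, 4, 9] has size 3, forcing χ ≥ 3, and the coloring below uses 3 colors, so χ(G) = 3.
A valid 3-coloring: color 1: [2, 3, 5, 8]; color 2: [4, 6, 7, 11]; color 3: [9, 10].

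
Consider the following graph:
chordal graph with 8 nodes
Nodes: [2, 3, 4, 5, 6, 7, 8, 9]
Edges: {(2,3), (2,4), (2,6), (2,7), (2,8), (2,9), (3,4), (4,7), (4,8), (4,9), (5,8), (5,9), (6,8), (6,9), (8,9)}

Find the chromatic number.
Clique number ω(G) = 4 (lower bound: χ ≥ ω).
The clique on [2, 4, 8, 9] has size 4, forcing χ ≥ 4, and the coloring below uses 4 colors, so χ(G) = 4.
A valid 4-coloring: color 1: [2, 5]; color 2: [4, 6]; color 3: [3, 7, 8]; color 4: [9].

χ(G) = 4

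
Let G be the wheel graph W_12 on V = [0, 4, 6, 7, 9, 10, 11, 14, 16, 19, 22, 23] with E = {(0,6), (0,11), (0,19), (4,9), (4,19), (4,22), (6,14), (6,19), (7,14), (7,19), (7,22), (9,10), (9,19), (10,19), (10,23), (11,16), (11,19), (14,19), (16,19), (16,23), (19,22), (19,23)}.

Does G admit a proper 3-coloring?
Odd cycle [10, 23, 16, 11, 0, 6, 14, 7, 22, 4, 9] needs 3 colors (χ ≥ 3).
Vertex 19 is adjacent to every vertex of [0, 4, 6, 7, 9, 10, 11, 14, 16, 22, 23], which already need 3 colors among themselves, so 19 needs a new color (χ ≥ 4).
Hence χ(G) ≥ 4 > 3, so no proper 3-coloring exists.

No, G is not 3-colorable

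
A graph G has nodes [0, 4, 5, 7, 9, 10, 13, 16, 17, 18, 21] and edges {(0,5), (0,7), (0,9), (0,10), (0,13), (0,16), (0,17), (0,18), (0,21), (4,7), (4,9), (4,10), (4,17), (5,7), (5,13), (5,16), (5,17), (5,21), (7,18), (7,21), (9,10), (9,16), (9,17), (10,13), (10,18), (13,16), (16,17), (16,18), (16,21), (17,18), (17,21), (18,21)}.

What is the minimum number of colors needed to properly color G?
χ(G) = 5

Clique number ω(G) = 5 (lower bound: χ ≥ ω).
The clique on [0, 16, 17, 18, 21] has size 5, forcing χ ≥ 5, and the coloring below uses 5 colors, so χ(G) = 5.
A valid 5-coloring: color 1: [0, 4]; color 2: [7, 13, 17]; color 3: [10, 16]; color 4: [5, 9, 18]; color 5: [21].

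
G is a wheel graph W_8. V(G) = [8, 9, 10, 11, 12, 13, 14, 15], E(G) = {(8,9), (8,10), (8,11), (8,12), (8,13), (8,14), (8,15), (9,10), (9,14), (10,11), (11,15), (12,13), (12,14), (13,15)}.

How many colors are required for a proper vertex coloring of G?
χ(G) = 4

Clique number ω(G) = 3 (lower bound: χ ≥ ω).
Odd cycle [15, 13, 12, 14, 9, 10, 11] needs 3 colors (χ ≥ 3).
Vertex 8 is adjacent to every vertex of [9, 10, 11, 12, 13, 14, 15], which already need 3 colors among themselves, so 8 needs a new color (χ ≥ 4).
The coloring below uses 4 colors, so χ(G) = 4.
A valid 4-coloring: color 1: [8]; color 2: [10, 12, 15]; color 3: [11, 13, 14]; color 4: [9].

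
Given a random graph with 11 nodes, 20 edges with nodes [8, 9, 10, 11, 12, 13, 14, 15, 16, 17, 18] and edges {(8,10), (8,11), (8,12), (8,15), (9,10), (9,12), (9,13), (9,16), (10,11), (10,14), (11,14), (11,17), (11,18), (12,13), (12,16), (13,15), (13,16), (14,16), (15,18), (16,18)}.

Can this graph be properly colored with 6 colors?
A valid 6-coloring: color 1: [8, 16, 17]; color 2: [9, 11, 15]; color 3: [10, 12, 18]; color 4: [13, 14].
(χ(G) = 4 ≤ 6.)

Yes, G is 6-colorable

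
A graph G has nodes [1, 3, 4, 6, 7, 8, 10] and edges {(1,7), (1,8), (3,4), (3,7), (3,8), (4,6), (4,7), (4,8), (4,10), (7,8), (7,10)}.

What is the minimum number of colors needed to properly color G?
Clique number ω(G) = 4 (lower bound: χ ≥ ω).
The clique on [3, 4, 7, 8] has size 4, forcing χ ≥ 4, and the coloring below uses 4 colors, so χ(G) = 4.
A valid 4-coloring: color 1: [6, 7]; color 2: [1, 4]; color 3: [8, 10]; color 4: [3].

χ(G) = 4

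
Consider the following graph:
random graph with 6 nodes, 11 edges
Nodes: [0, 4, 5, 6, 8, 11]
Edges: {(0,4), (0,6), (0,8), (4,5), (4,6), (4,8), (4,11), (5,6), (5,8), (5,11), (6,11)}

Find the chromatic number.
χ(G) = 4

Clique number ω(G) = 4 (lower bound: χ ≥ ω).
The clique on [4, 5, 6, 11] has size 4, forcing χ ≥ 4, and the coloring below uses 4 colors, so χ(G) = 4.
A valid 4-coloring: color 1: [4]; color 2: [6, 8]; color 3: [0, 5]; color 4: [11].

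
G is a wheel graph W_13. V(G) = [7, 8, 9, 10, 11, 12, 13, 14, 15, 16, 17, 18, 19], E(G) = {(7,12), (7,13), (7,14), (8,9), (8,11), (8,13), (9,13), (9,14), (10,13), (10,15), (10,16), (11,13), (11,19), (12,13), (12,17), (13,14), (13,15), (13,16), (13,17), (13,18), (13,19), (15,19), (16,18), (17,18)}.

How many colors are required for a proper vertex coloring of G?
χ(G) = 3

Clique number ω(G) = 3 (lower bound: χ ≥ ω).
The clique on [7, 12, 13] has size 3, forcing χ ≥ 3, and the coloring below uses 3 colors, so χ(G) = 3.
A valid 3-coloring: color 1: [13]; color 2: [8, 10, 12, 14, 18, 19]; color 3: [7, 9, 11, 15, 16, 17].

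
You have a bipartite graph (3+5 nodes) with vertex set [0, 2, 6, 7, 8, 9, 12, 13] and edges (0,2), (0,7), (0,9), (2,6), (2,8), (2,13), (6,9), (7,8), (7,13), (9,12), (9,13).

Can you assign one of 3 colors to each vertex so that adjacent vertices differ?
A valid 3-coloring: color 1: [2, 7, 9]; color 2: [0, 6, 8, 12, 13].
(χ(G) = 2 ≤ 3.)

Yes, G is 3-colorable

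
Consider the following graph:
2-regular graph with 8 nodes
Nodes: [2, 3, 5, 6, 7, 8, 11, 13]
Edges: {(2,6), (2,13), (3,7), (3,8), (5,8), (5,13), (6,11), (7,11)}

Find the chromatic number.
χ(G) = 2

Clique number ω(G) = 2 (lower bound: χ ≥ ω).
The graph is bipartite (no odd cycle), so 2 colors suffice: χ(G) = 2.
A valid 2-coloring: color 1: [6, 7, 8, 13]; color 2: [2, 3, 5, 11].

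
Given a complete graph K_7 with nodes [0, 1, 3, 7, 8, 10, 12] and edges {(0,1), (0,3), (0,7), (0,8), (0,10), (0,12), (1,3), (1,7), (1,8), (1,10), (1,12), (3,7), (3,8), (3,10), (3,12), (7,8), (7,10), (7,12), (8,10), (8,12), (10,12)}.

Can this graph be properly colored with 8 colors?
Yes, G is 8-colorable

A valid 8-coloring: color 1: [1]; color 2: [3]; color 3: [7]; color 4: [12]; color 5: [8]; color 6: [10]; color 7: [0].
(χ(G) = 7 ≤ 8.)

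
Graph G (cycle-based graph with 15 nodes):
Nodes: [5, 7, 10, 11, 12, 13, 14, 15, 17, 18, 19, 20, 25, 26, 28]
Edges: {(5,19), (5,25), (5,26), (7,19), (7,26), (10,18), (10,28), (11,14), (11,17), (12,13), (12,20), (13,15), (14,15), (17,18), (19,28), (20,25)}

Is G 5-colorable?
A valid 5-coloring: color 1: [10, 12, 15, 17, 19, 25, 26]; color 2: [5, 7, 11, 13, 18, 20, 28]; color 3: [14].
(χ(G) = 3 ≤ 5.)

Yes, G is 5-colorable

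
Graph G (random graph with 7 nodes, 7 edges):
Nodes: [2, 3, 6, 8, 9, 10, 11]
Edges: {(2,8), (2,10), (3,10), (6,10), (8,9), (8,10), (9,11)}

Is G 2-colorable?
The clique on vertices [2, 8, 10] has size 3 > 2, so it alone needs 3 colors.

No, G is not 2-colorable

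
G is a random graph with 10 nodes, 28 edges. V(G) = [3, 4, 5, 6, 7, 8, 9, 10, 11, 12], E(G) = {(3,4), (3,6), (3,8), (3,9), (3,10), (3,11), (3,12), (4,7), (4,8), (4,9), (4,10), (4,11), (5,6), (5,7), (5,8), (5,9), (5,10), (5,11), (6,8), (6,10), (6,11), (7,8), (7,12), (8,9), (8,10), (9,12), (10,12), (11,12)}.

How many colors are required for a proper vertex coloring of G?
χ(G) = 4

Clique number ω(G) = 4 (lower bound: χ ≥ ω).
The clique on [3, 4, 8, 9] has size 4, forcing χ ≥ 4, and the coloring below uses 4 colors, so χ(G) = 4.
A valid 4-coloring: color 1: [3, 5]; color 2: [8, 12]; color 3: [7, 9, 10, 11]; color 4: [4, 6].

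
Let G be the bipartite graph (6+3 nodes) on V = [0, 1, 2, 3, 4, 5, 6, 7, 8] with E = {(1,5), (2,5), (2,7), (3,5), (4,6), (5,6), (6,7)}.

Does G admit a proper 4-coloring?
Yes, G is 4-colorable

A valid 4-coloring: color 1: [0, 4, 5, 7, 8]; color 2: [1, 2, 3, 6].
(χ(G) = 2 ≤ 4.)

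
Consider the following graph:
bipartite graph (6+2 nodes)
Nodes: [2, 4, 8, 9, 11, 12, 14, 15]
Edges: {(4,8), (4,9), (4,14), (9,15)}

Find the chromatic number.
Clique number ω(G) = 2 (lower bound: χ ≥ ω).
The graph is bipartite (no odd cycle), so 2 colors suffice: χ(G) = 2.
A valid 2-coloring: color 1: [2, 4, 11, 12, 15]; color 2: [8, 9, 14].

χ(G) = 2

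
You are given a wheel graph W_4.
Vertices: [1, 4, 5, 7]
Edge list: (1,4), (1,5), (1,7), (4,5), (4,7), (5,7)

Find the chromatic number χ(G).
Clique number ω(G) = 4 (lower bound: χ ≥ ω).
The clique on [1, 4, 5, 7] has size 4, forcing χ ≥ 4, and the coloring below uses 4 colors, so χ(G) = 4.
A valid 4-coloring: color 1: [4]; color 2: [1]; color 3: [7]; color 4: [5].

χ(G) = 4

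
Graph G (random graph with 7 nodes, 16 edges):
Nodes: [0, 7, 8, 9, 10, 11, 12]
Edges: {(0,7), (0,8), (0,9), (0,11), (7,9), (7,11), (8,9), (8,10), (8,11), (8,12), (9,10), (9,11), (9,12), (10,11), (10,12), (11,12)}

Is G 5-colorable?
Yes, G is 5-colorable

A valid 5-coloring: color 1: [9]; color 2: [11]; color 3: [7, 8]; color 4: [0, 12]; color 5: [10].
(χ(G) = 5 ≤ 5.)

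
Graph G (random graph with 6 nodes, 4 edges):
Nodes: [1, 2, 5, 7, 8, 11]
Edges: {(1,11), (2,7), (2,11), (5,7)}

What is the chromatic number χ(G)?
χ(G) = 2

Clique number ω(G) = 2 (lower bound: χ ≥ ω).
The graph is bipartite (no odd cycle), so 2 colors suffice: χ(G) = 2.
A valid 2-coloring: color 1: [7, 8, 11]; color 2: [1, 2, 5].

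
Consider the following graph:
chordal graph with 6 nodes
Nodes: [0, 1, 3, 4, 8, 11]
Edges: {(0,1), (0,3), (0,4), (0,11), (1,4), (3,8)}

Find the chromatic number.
Clique number ω(G) = 3 (lower bound: χ ≥ ω).
The clique on [0, 1, 4] has size 3, forcing χ ≥ 3, and the coloring below uses 3 colors, so χ(G) = 3.
A valid 3-coloring: color 1: [0, 8]; color 2: [1, 3, 11]; color 3: [4].

χ(G) = 3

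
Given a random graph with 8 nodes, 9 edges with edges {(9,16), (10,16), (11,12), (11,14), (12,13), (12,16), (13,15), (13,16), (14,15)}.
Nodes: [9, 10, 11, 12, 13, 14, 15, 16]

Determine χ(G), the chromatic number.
Clique number ω(G) = 3 (lower bound: χ ≥ ω).
The clique on [12, 13, 16] has size 3, forcing χ ≥ 3, and the coloring below uses 3 colors, so χ(G) = 3.
A valid 3-coloring: color 1: [11, 15, 16]; color 2: [9, 10, 13, 14]; color 3: [12].

χ(G) = 3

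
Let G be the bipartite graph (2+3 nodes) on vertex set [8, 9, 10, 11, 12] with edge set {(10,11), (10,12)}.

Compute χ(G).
Clique number ω(G) = 2 (lower bound: χ ≥ ω).
The graph is bipartite (no odd cycle), so 2 colors suffice: χ(G) = 2.
A valid 2-coloring: color 1: [8, 9, 10]; color 2: [11, 12].

χ(G) = 2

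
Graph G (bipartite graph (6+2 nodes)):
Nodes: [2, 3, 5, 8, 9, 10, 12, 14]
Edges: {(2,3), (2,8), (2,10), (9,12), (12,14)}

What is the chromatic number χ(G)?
χ(G) = 2

Clique number ω(G) = 2 (lower bound: χ ≥ ω).
The graph is bipartite (no odd cycle), so 2 colors suffice: χ(G) = 2.
A valid 2-coloring: color 1: [2, 5, 12]; color 2: [3, 8, 9, 10, 14].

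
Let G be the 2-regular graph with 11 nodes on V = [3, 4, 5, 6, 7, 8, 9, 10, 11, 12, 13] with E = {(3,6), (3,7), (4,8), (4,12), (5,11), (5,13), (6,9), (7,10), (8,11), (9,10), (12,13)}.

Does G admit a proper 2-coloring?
No, G is not 2-colorable

Odd cycle [9, 6, 3, 7, 10] needs 3 colors (χ ≥ 3).
Hence χ(G) ≥ 3 > 2, so no proper 2-coloring exists.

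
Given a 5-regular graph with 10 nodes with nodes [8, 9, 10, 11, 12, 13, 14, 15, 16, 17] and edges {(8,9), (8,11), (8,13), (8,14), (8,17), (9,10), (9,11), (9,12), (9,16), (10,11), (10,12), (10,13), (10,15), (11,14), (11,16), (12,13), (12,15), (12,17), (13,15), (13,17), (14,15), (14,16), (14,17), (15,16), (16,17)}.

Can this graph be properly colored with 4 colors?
A valid 4-coloring: color 1: [11, 12]; color 2: [9, 13, 14]; color 3: [8, 10, 16]; color 4: [15, 17].
(χ(G) = 4 ≤ 4.)

Yes, G is 4-colorable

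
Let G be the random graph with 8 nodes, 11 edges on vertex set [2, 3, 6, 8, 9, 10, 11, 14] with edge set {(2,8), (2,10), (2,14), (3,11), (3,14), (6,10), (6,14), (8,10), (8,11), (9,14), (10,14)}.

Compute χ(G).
χ(G) = 3

Clique number ω(G) = 3 (lower bound: χ ≥ ω).
The clique on [2, 8, 10] has size 3, forcing χ ≥ 3, and the coloring below uses 3 colors, so χ(G) = 3.
A valid 3-coloring: color 1: [8, 14]; color 2: [3, 9, 10]; color 3: [2, 6, 11].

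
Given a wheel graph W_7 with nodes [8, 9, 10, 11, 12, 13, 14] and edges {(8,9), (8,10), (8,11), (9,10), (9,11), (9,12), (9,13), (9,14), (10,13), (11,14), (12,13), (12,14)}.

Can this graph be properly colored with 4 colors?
Yes, G is 4-colorable

A valid 4-coloring: color 1: [9]; color 2: [10, 11, 12]; color 3: [8, 13, 14].
(χ(G) = 3 ≤ 4.)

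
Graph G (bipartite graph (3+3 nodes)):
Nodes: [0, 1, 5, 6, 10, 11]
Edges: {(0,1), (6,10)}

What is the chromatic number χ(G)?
Clique number ω(G) = 2 (lower bound: χ ≥ ω).
The graph is bipartite (no odd cycle), so 2 colors suffice: χ(G) = 2.
A valid 2-coloring: color 1: [1, 5, 10, 11]; color 2: [0, 6].

χ(G) = 2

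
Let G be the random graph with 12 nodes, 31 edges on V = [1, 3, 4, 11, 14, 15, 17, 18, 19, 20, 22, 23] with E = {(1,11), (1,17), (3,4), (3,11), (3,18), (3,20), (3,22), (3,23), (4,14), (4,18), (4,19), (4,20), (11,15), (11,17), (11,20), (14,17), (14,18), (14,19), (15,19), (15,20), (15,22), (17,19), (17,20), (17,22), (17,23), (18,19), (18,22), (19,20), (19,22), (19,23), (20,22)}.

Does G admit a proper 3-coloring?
The clique on vertices [17, 19, 20, 22] has size 4 > 3, so it alone needs 4 colors.

No, G is not 3-colorable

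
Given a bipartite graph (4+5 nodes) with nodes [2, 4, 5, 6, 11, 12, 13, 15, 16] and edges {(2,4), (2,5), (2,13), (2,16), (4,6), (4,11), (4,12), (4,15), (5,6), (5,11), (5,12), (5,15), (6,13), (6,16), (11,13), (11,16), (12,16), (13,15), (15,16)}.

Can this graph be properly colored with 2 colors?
Yes, G is 2-colorable

A valid 2-coloring: color 1: [4, 5, 13, 16]; color 2: [2, 6, 11, 12, 15].
(χ(G) = 2 ≤ 2.)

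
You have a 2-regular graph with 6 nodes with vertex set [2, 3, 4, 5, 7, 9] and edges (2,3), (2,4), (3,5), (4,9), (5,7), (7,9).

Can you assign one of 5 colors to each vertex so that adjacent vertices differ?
A valid 5-coloring: color 1: [3, 4, 7]; color 2: [2, 5, 9].
(χ(G) = 2 ≤ 5.)

Yes, G is 5-colorable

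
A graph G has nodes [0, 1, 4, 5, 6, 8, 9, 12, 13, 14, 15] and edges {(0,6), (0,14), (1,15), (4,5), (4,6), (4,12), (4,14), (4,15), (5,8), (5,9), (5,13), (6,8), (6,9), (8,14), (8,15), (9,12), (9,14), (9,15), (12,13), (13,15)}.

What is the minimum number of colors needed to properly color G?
χ(G) = 2

Clique number ω(G) = 2 (lower bound: χ ≥ ω).
The graph is bipartite (no odd cycle), so 2 colors suffice: χ(G) = 2.
A valid 2-coloring: color 1: [5, 6, 12, 14, 15]; color 2: [0, 1, 4, 8, 9, 13].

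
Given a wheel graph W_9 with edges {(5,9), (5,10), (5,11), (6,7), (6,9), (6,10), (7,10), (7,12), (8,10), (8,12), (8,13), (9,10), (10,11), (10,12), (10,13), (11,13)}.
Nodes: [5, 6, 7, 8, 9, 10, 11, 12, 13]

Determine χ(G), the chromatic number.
Clique number ω(G) = 3 (lower bound: χ ≥ ω).
The clique on [5, 9, 10] has size 3, forcing χ ≥ 3, and the coloring below uses 3 colors, so χ(G) = 3.
A valid 3-coloring: color 1: [10]; color 2: [7, 8, 9, 11]; color 3: [5, 6, 12, 13].

χ(G) = 3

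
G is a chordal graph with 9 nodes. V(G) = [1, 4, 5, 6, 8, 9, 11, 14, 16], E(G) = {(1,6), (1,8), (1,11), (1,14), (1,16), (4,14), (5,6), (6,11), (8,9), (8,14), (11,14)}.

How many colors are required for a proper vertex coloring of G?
χ(G) = 3

Clique number ω(G) = 3 (lower bound: χ ≥ ω).
The clique on [1, 8, 14] has size 3, forcing χ ≥ 3, and the coloring below uses 3 colors, so χ(G) = 3.
A valid 3-coloring: color 1: [1, 4, 5, 9]; color 2: [6, 14, 16]; color 3: [8, 11].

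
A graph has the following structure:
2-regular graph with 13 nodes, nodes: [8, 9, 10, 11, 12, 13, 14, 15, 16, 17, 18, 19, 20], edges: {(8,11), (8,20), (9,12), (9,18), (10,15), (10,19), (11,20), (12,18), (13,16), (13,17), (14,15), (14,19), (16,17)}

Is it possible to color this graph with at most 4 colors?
Yes, G is 4-colorable

A valid 4-coloring: color 1: [11, 12, 15, 16, 19]; color 2: [8, 10, 13, 14, 18]; color 3: [9, 17, 20].
(χ(G) = 3 ≤ 4.)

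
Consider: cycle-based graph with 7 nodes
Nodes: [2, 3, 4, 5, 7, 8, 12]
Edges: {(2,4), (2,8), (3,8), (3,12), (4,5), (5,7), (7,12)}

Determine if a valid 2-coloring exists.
No, G is not 2-colorable

Odd cycle [3, 12, 7, 5, 4, 2, 8] needs 3 colors (χ ≥ 3).
Hence χ(G) ≥ 3 > 2, so no proper 2-coloring exists.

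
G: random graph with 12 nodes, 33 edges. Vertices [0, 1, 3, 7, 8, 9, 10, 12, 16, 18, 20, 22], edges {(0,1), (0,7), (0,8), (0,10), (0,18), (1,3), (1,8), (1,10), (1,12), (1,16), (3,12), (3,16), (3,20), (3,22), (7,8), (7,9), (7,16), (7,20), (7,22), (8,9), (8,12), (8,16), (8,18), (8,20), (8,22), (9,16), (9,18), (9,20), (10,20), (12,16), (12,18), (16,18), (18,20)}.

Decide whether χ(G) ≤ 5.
A valid 5-coloring: color 1: [3, 8, 10]; color 2: [0, 16, 20, 22]; color 3: [1, 7, 18]; color 4: [9, 12].
(χ(G) = 4 ≤ 5.)

Yes, G is 5-colorable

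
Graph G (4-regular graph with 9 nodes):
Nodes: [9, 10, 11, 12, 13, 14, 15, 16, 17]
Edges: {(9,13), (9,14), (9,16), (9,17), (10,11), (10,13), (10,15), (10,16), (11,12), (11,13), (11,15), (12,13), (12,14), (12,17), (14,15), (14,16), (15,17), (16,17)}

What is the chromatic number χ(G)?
χ(G) = 3

Clique number ω(G) = 3 (lower bound: χ ≥ ω).
The clique on [9, 16, 17] has size 3, forcing χ ≥ 3, and the coloring below uses 3 colors, so χ(G) = 3.
A valid 3-coloring: color 1: [11, 14, 17]; color 2: [13, 15, 16]; color 3: [9, 10, 12].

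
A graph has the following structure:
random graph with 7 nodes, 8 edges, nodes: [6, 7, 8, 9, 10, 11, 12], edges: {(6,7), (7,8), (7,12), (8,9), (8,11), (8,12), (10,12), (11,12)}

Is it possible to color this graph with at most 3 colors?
A valid 3-coloring: color 1: [6, 9, 12]; color 2: [8, 10]; color 3: [7, 11].
(χ(G) = 3 ≤ 3.)

Yes, G is 3-colorable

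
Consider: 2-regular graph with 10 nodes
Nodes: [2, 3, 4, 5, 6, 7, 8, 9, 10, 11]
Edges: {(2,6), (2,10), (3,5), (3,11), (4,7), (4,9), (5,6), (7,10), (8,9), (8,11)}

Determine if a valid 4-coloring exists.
A valid 4-coloring: color 1: [3, 4, 6, 8, 10]; color 2: [2, 5, 7, 9, 11].
(χ(G) = 2 ≤ 4.)

Yes, G is 4-colorable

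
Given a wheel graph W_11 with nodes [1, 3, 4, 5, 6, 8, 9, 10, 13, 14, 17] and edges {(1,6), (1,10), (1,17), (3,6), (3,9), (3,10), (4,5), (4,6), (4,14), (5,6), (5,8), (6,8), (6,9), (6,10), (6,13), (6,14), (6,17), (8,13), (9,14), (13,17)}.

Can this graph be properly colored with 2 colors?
The clique on vertices [1, 6, 17] has size 3 > 2, so it alone needs 3 colors.

No, G is not 2-colorable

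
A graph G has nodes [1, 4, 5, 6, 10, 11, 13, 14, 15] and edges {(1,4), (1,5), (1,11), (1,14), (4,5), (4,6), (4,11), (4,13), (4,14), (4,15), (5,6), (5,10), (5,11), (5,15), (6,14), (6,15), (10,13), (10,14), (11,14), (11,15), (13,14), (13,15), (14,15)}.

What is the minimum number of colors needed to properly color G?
Clique number ω(G) = 4 (lower bound: χ ≥ ω).
The clique on [1, 4, 5, 11] has size 4, forcing χ ≥ 4, and the coloring below uses 4 colors, so χ(G) = 4.
A valid 4-coloring: color 1: [4, 10]; color 2: [5, 14]; color 3: [1, 15]; color 4: [6, 11, 13].

χ(G) = 4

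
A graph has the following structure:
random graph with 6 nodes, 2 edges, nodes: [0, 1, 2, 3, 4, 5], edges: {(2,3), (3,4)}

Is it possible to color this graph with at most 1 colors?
Edge (2,3) forces its endpoints to differ, so 1 color is not enough.

No, G is not 1-colorable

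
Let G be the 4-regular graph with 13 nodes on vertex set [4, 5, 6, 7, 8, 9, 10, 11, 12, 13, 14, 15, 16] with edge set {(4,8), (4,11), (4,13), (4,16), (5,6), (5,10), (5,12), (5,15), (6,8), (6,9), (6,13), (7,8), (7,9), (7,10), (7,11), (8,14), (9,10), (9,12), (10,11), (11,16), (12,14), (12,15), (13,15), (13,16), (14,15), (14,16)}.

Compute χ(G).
χ(G) = 3

Clique number ω(G) = 3 (lower bound: χ ≥ ω).
The clique on [4, 11, 16] has size 3, forcing χ ≥ 3, and the coloring below uses 3 colors, so χ(G) = 3.
A valid 3-coloring: color 1: [5, 9, 11, 13, 14]; color 2: [4, 6, 7, 12]; color 3: [8, 10, 15, 16].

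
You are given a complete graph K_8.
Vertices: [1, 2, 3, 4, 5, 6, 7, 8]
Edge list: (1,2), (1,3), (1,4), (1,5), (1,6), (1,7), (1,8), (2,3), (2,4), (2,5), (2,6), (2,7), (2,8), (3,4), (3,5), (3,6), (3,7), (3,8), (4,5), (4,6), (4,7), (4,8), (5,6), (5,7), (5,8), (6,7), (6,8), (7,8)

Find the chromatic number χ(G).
χ(G) = 8

Clique number ω(G) = 8 (lower bound: χ ≥ ω).
The clique on [1, 2, 3, 4, 5, 6, 7, 8] has size 8, forcing χ ≥ 8, and the coloring below uses 8 colors, so χ(G) = 8.
A valid 8-coloring: color 1: [5]; color 2: [6]; color 3: [7]; color 4: [2]; color 5: [1]; color 6: [4]; color 7: [8]; color 8: [3].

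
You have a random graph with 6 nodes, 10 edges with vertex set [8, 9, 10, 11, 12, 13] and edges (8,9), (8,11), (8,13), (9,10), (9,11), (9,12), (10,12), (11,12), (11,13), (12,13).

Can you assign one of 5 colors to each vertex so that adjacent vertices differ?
Yes, G is 5-colorable

A valid 5-coloring: color 1: [10, 11]; color 2: [8, 12]; color 3: [9, 13].
(χ(G) = 3 ≤ 5.)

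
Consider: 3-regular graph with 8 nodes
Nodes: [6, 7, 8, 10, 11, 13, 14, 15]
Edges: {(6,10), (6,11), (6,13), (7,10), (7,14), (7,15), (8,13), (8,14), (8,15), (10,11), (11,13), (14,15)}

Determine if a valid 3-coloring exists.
Yes, G is 3-colorable

A valid 3-coloring: color 1: [10, 13, 15]; color 2: [6, 7, 8]; color 3: [11, 14].
(χ(G) = 3 ≤ 3.)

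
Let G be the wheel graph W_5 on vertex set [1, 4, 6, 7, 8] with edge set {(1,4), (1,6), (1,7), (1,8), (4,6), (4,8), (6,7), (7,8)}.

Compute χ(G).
χ(G) = 3

Clique number ω(G) = 3 (lower bound: χ ≥ ω).
The clique on [1, 4, 8] has size 3, forcing χ ≥ 3, and the coloring below uses 3 colors, so χ(G) = 3.
A valid 3-coloring: color 1: [1]; color 2: [6, 8]; color 3: [4, 7].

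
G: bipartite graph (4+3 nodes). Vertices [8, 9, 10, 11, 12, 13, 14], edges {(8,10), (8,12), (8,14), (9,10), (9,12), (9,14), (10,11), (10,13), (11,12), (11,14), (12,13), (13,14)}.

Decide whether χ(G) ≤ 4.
A valid 4-coloring: color 1: [10, 12, 14]; color 2: [8, 9, 11, 13].
(χ(G) = 2 ≤ 4.)

Yes, G is 4-colorable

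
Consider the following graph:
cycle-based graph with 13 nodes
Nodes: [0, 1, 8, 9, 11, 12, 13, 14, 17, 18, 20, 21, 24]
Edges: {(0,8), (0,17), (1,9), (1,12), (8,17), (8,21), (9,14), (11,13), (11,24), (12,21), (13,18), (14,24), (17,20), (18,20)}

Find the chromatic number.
χ(G) = 3

Clique number ω(G) = 3 (lower bound: χ ≥ ω).
The clique on [0, 8, 17] has size 3, forcing χ ≥ 3, and the coloring below uses 3 colors, so χ(G) = 3.
A valid 3-coloring: color 1: [8, 9, 12, 13, 20, 24]; color 2: [1, 11, 14, 17, 18, 21]; color 3: [0].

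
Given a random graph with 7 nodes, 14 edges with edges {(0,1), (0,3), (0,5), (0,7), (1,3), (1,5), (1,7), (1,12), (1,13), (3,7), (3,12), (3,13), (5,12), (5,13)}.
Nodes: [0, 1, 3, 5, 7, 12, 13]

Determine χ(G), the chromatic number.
Clique number ω(G) = 4 (lower bound: χ ≥ ω).
The clique on [0, 1, 3, 7] has size 4, forcing χ ≥ 4, and the coloring below uses 4 colors, so χ(G) = 4.
A valid 4-coloring: color 1: [1]; color 2: [3, 5]; color 3: [0, 12, 13]; color 4: [7].

χ(G) = 4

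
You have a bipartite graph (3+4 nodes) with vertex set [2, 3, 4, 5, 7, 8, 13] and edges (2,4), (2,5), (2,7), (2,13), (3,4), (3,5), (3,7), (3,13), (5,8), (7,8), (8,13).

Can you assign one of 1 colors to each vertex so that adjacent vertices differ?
Edge (8,13) forces its endpoints to differ, so 1 color is not enough.

No, G is not 1-colorable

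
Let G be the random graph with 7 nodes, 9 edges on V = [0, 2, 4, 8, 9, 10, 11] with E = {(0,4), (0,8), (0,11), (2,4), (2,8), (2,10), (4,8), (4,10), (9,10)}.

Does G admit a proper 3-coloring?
A valid 3-coloring: color 1: [4, 9, 11]; color 2: [0, 2]; color 3: [8, 10].
(χ(G) = 3 ≤ 3.)

Yes, G is 3-colorable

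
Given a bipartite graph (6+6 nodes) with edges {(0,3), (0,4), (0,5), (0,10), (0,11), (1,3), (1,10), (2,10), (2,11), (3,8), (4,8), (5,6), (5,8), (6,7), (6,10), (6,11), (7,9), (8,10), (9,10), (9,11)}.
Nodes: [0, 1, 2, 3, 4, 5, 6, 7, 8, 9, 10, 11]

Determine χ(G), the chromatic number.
Clique number ω(G) = 2 (lower bound: χ ≥ ω).
The graph is bipartite (no odd cycle), so 2 colors suffice: χ(G) = 2.
A valid 2-coloring: color 1: [3, 4, 5, 7, 10, 11]; color 2: [0, 1, 2, 6, 8, 9].

χ(G) = 2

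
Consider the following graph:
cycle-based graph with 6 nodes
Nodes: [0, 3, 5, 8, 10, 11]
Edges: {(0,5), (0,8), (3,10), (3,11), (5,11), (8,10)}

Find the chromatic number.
χ(G) = 2

Clique number ω(G) = 2 (lower bound: χ ≥ ω).
The graph is bipartite (no odd cycle), so 2 colors suffice: χ(G) = 2.
A valid 2-coloring: color 1: [0, 10, 11]; color 2: [3, 5, 8].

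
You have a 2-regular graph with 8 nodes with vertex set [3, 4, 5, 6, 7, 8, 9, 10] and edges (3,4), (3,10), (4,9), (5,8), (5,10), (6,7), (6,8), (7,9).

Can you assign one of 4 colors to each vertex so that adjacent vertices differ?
A valid 4-coloring: color 1: [4, 7, 8, 10]; color 2: [3, 5, 6, 9].
(χ(G) = 2 ≤ 4.)

Yes, G is 4-colorable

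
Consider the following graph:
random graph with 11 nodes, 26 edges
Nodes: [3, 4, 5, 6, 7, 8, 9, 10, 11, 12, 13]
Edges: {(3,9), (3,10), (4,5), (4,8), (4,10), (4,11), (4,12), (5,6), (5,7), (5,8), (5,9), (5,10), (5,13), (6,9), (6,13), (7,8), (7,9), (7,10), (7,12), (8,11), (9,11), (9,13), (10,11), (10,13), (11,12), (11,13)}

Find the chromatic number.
Clique number ω(G) = 4 (lower bound: χ ≥ ω).
The clique on [5, 6, 9, 13] has size 4, forcing χ ≥ 4, and the coloring below uses 4 colors, so χ(G) = 4.
A valid 4-coloring: color 1: [3, 5, 11]; color 2: [8, 9, 10, 12]; color 3: [4, 7, 13]; color 4: [6].

χ(G) = 4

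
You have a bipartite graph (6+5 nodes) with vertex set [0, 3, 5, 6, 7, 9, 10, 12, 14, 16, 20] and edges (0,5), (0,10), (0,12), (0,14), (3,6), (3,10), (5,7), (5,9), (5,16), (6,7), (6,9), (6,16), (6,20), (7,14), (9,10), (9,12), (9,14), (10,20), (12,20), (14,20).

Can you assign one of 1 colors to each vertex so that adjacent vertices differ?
No, G is not 1-colorable

Edge (0,10) forces its endpoints to differ, so 1 color is not enough.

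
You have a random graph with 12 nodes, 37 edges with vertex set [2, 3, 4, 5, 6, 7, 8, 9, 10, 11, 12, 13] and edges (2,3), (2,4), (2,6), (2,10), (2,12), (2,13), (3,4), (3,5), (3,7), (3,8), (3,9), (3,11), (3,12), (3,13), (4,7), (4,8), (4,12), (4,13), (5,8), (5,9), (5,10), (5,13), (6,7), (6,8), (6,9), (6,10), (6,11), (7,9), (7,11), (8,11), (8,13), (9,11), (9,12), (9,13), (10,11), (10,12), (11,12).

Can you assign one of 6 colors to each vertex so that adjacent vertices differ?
A valid 6-coloring: color 1: [3, 6]; color 2: [8, 9, 10]; color 3: [2, 5, 11]; color 4: [7, 12, 13]; color 5: [4].
(χ(G) = 5 ≤ 6.)

Yes, G is 6-colorable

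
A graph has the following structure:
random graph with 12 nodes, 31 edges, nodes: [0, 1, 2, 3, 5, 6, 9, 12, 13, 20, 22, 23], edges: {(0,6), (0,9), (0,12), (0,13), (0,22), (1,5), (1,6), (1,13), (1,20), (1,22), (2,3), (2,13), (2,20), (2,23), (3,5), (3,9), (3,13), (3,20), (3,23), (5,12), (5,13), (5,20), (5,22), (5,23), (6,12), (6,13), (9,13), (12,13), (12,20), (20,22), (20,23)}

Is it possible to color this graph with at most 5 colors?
A valid 5-coloring: color 1: [13, 20]; color 2: [0, 2, 5]; color 3: [1, 3, 12]; color 4: [6, 9, 22, 23].
(χ(G) = 4 ≤ 5.)

Yes, G is 5-colorable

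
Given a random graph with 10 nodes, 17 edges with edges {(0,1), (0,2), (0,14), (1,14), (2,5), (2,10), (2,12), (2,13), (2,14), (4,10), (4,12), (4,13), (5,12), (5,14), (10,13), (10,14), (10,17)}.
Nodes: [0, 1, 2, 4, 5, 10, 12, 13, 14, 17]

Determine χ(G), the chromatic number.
Clique number ω(G) = 3 (lower bound: χ ≥ ω).
The clique on [0, 1, 14] has size 3, forcing χ ≥ 3, and the coloring below uses 3 colors, so χ(G) = 3.
A valid 3-coloring: color 1: [1, 2, 4, 17]; color 2: [0, 5, 10]; color 3: [12, 13, 14].

χ(G) = 3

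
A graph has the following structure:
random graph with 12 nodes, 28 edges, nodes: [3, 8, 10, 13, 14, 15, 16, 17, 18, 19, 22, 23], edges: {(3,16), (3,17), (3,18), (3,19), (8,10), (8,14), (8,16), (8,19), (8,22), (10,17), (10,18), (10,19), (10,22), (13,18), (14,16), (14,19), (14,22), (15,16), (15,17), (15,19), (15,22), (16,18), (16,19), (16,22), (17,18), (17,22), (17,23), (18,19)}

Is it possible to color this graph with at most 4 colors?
A valid 4-coloring: color 1: [13, 16, 17]; color 2: [19, 22, 23]; color 3: [8, 15, 18]; color 4: [3, 10, 14].
(χ(G) = 4 ≤ 4.)

Yes, G is 4-colorable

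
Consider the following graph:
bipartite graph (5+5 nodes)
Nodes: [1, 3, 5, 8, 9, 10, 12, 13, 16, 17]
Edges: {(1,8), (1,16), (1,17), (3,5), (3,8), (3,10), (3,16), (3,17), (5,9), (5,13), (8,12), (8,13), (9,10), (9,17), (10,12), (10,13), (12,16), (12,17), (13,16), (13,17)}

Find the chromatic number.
Clique number ω(G) = 2 (lower bound: χ ≥ ω).
The graph is bipartite (no odd cycle), so 2 colors suffice: χ(G) = 2.
A valid 2-coloring: color 1: [5, 8, 10, 16, 17]; color 2: [1, 3, 9, 12, 13].

χ(G) = 2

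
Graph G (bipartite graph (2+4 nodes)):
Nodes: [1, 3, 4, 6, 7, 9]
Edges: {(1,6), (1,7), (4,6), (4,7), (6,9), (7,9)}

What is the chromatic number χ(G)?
Clique number ω(G) = 2 (lower bound: χ ≥ ω).
The graph is bipartite (no odd cycle), so 2 colors suffice: χ(G) = 2.
A valid 2-coloring: color 1: [3, 6, 7]; color 2: [1, 4, 9].

χ(G) = 2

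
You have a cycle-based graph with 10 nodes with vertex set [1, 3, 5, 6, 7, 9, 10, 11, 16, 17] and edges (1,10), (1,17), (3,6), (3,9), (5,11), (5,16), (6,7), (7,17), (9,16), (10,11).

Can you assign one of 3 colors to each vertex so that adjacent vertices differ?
A valid 3-coloring: color 1: [1, 3, 7, 11, 16]; color 2: [5, 6, 9, 10, 17].
(χ(G) = 2 ≤ 3.)

Yes, G is 3-colorable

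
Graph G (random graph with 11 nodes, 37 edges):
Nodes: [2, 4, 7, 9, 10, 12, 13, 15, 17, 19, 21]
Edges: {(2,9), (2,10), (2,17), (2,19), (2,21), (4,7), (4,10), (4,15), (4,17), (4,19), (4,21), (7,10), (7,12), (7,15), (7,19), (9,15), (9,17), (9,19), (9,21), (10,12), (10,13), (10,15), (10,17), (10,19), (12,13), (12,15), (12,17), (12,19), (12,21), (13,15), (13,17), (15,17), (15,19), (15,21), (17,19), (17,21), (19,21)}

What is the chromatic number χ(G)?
χ(G) = 5

Clique number ω(G) = 5 (lower bound: χ ≥ ω).
The clique on [2, 9, 17, 19, 21] has size 5, forcing χ ≥ 5, and the coloring below uses 5 colors, so χ(G) = 5.
A valid 5-coloring: color 1: [13, 19]; color 2: [2, 15]; color 3: [7, 17]; color 4: [10, 21]; color 5: [4, 9, 12].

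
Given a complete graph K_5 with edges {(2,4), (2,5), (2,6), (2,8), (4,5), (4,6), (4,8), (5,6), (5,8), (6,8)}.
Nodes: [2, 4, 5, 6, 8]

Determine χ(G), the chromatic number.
Clique number ω(G) = 5 (lower bound: χ ≥ ω).
The clique on [2, 4, 5, 6, 8] has size 5, forcing χ ≥ 5, and the coloring below uses 5 colors, so χ(G) = 5.
A valid 5-coloring: color 1: [6]; color 2: [8]; color 3: [2]; color 4: [4]; color 5: [5].

χ(G) = 5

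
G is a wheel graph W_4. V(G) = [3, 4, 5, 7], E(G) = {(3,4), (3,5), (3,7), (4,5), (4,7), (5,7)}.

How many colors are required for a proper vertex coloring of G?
χ(G) = 4

Clique number ω(G) = 4 (lower bound: χ ≥ ω).
The clique on [3, 4, 5, 7] has size 4, forcing χ ≥ 4, and the coloring below uses 4 colors, so χ(G) = 4.
A valid 4-coloring: color 1: [4]; color 2: [3]; color 3: [7]; color 4: [5].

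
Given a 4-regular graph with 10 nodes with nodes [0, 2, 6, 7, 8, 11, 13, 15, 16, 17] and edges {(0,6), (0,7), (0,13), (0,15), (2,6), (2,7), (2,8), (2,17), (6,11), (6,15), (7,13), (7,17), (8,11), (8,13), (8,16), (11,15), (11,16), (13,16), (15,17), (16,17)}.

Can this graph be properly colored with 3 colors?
No, G is not 3-colorable

Suppose a proper 3-coloring c exists. The clique [0, 6, 15] takes 3 distinct colors; by symmetry let c(0) = 1, c(6) = 2, c(15) = 3.
- Vertex 11: neighbors [6, 15] already have colors [2, 3] ⇒ c(11) = 1.
- Vertex 2: neighbors [6] already have colors [2]; try each remaining color.
- Case c(2) = 1:
  - Vertex 17: neighbors [2, 15] already have colors [1, 3] ⇒ c(17) = 2.
  - Vertex 16: neighbors [11, 17] already have colors [1, 2] ⇒ c(16) = 3.
  - Vertex 13: neighbors [0, 16] already have colors [1, 3] ⇒ c(13) = 2.
  - Vertex 8: neighbors [2, 13, 16] already have colors [1, 2, 3] — all 3 colors blocked. Contradiction.
- Case c(2) = 3:
  - Vertex 7: neighbors [0, 2] already have colors [1, 3] ⇒ c(7) = 2.
  - Vertex 8: neighbors [11, 2] already have colors [1, 3] ⇒ c(8) = 2.
  - Vertex 16: neighbors [11, 8] already have colors [1, 2] ⇒ c(16) = 3.
  - Vertex 13: neighbors [0, 7, 16] already have colors [1, 2, 3] — all 3 colors blocked. Contradiction.
Every case ends in a contradiction, so G has no proper 3-coloring (χ ≥ 4).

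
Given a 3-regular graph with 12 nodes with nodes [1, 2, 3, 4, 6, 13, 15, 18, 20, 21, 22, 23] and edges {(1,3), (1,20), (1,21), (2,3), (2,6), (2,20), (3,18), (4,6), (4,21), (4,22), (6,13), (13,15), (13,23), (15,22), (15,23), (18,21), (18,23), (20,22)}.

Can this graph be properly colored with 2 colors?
The clique on vertices [13, 15, 23] has size 3 > 2, so it alone needs 3 colors.

No, G is not 2-colorable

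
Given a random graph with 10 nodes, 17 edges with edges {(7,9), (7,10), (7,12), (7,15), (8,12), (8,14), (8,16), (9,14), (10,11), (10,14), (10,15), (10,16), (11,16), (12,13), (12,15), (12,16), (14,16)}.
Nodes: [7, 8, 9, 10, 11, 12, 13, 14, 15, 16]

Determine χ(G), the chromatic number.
χ(G) = 4

Clique number ω(G) = 3 (lower bound: χ ≥ ω).
Suppose a proper 3-coloring c exists. The clique [7, 10, 15] takes 3 distinct colors; by symmetry let c(7) = 1, c(10) = 2, c(15) = 3.
- Vertex 12: neighbors [7, 15] already have colors [1, 3] ⇒ c(12) = 2.
- Vertex 14: neighbors [10] already have colors [2]; try each remaining color.
- Case c(14) = 1:
  - Vertex 16: neighbors [14, 10] already have colors [1, 2] ⇒ c(16) = 3.
  - Vertex 8: neighbors [14, 12, 16] already have colors [1, 2, 3] — all 3 colors blocked. Contradiction.
- Case c(14) = 3:
  - Vertex 16: neighbors [10, 14] already have colors [2, 3] ⇒ c(16) = 1.
  - Vertex 8: neighbors [16, 12, 14] already have colors [1, 2, 3] — all 3 colors blocked. Contradiction.
Every case ends in a contradiction, so G has no proper 3-coloring (χ ≥ 4).
The coloring below uses 4 colors, so χ(G) = 4.
A valid 4-coloring: color 1: [11, 12, 14]; color 2: [7, 13, 16]; color 3: [8, 9, 10]; color 4: [15].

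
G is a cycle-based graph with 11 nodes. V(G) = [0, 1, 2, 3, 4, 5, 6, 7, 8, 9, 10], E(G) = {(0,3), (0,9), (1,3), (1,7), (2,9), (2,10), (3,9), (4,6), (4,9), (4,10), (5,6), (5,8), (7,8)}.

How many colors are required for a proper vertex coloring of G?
χ(G) = 3

Clique number ω(G) = 3 (lower bound: χ ≥ ω).
The clique on [0, 3, 9] has size 3, forcing χ ≥ 3, and the coloring below uses 3 colors, so χ(G) = 3.
A valid 3-coloring: color 1: [1, 6, 8, 9, 10]; color 2: [2, 3, 4, 5, 7]; color 3: [0].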